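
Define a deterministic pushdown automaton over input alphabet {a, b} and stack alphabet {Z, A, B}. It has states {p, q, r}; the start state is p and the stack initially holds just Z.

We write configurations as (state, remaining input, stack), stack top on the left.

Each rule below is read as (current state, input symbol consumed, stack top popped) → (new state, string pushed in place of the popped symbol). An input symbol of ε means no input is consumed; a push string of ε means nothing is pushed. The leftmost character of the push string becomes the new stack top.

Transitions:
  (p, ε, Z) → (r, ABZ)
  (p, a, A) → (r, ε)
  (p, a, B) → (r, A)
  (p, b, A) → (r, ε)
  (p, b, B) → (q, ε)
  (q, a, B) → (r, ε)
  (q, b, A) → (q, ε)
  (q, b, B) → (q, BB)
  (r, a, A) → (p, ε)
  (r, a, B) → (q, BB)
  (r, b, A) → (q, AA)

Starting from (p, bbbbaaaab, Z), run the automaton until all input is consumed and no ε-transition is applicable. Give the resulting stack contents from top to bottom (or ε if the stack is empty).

BBBZ

(p, bbbbaaaab, Z)
  ε-move, top Z: go to r, push ABZ → (r, bbbbaaaab, ABZ)
  read b, top A: go to q, push AA → (q, bbbaaaab, AABZ)
  read b, top A: go to q, push ε → (q, bbaaaab, ABZ)
  read b, top A: go to q, push ε → (q, baaaab, BZ)
  read b, top B: go to q, push BB → (q, aaaab, BBZ)
  read a, top B: go to r, push ε → (r, aaab, BZ)
  read a, top B: go to q, push BB → (q, aab, BBZ)
  read a, top B: go to r, push ε → (r, ab, BZ)
  read a, top B: go to q, push BB → (q, b, BBZ)
  read b, top B: go to q, push BB → (q, ε, BBBZ)
All input consumed in state q with stack BBBZ.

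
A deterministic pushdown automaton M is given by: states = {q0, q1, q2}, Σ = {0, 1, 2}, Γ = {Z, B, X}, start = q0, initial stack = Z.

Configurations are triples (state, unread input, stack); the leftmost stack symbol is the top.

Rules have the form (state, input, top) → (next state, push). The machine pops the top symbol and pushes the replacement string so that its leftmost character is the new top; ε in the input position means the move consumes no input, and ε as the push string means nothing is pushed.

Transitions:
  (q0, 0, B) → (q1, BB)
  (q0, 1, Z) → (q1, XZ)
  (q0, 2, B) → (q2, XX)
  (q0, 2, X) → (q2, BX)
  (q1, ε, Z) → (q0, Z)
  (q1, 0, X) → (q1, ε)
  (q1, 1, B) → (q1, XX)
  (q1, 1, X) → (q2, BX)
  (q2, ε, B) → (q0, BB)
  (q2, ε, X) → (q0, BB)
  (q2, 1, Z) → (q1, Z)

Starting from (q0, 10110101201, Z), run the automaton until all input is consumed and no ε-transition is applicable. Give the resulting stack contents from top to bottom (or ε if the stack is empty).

XXBBXBXBBXZ

(q0, 10110101201, Z) ⊢ (q1, 0110101201, XZ) ⊢ (q1, 110101201, Z) ⊢ (q0, 110101201, Z) ⊢ (q1, 10101201, XZ) ⊢ (q2, 0101201, BXZ) ⊢ (q0, 0101201, BBXZ) ⊢ (q1, 101201, BBBXZ) ⊢ (q1, 01201, XXBBXZ) ⊢ (q1, 1201, XBBXZ) ⊢ (q2, 201, BXBBXZ) ⊢ (q0, 201, BBXBBXZ) ⊢ (q2, 01, XXBXBBXZ) ⊢ (q0, 01, BBXBXBBXZ) ⊢ (q1, 1, BBBXBXBBXZ) ⊢ (q1, ε, XXBBXBXBBXZ)
All input consumed in state q1 with stack XXBBXBXBBXZ.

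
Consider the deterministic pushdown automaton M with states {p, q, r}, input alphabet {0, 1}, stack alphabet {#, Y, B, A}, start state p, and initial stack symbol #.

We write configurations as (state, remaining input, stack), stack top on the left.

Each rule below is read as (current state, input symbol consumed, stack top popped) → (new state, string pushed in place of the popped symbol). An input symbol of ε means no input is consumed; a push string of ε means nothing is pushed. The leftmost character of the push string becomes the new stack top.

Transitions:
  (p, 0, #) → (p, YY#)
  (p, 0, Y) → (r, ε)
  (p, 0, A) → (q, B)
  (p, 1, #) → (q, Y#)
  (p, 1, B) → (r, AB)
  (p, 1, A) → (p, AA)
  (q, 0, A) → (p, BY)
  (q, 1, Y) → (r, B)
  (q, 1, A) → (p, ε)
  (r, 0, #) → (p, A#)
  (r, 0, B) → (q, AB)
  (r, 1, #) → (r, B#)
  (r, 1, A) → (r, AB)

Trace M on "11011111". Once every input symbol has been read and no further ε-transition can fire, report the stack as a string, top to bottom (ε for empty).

(p, 11011111, #) ⊢ (q, 1011111, Y#) ⊢ (r, 011111, B#) ⊢ (q, 11111, AB#) ⊢ (p, 1111, B#) ⊢ (r, 111, AB#) ⊢ (r, 11, ABB#) ⊢ (r, 1, ABBB#) ⊢ (r, ε, ABBBB#)
All input consumed in state r with stack ABBBB#.

ABBBB#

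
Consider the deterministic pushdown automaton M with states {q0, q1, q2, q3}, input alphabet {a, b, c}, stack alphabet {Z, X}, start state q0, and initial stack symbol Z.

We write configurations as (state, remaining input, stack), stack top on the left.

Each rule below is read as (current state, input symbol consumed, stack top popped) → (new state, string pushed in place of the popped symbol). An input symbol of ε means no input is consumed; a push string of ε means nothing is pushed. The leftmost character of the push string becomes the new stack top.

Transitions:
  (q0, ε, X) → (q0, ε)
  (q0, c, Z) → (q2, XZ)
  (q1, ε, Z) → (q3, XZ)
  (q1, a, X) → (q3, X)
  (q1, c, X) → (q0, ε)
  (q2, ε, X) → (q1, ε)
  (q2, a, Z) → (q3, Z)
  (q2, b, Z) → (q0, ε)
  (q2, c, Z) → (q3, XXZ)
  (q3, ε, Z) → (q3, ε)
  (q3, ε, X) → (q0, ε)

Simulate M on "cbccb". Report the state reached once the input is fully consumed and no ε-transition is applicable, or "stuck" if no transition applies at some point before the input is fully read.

stuck

(q0, cbccb, Z) ⊢ (q2, bccb, XZ) ⊢ (q1, bccb, Z) ⊢ (q3, bccb, XZ) ⊢ (q0, bccb, Z)
No transition for (q0, b, top Z); M blocks with input bccb remaining.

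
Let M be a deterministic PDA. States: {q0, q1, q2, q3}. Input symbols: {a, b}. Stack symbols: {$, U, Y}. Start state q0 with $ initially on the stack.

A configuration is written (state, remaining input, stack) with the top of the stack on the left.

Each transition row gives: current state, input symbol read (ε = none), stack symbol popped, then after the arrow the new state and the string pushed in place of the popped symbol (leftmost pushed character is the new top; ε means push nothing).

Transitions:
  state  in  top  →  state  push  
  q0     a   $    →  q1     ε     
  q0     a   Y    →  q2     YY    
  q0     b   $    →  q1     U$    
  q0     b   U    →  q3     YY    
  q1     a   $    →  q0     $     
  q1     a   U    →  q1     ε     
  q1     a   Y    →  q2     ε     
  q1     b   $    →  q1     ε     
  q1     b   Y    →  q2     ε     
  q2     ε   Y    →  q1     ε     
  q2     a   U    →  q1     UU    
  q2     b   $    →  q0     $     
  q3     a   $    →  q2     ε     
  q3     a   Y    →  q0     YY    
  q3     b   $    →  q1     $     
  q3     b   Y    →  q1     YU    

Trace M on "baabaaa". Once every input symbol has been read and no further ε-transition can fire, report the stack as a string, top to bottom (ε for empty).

(q0, baabaaa, $)
  read b, top $: go to q1, push U$ → (q1, aabaaa, U$)
  read a, top U: go to q1, push ε → (q1, abaaa, $)
  read a, top $: go to q0, push $ → (q0, baaa, $)
  read b, top $: go to q1, push U$ → (q1, aaa, U$)
  read a, top U: go to q1, push ε → (q1, aa, $)
  read a, top $: go to q0, push $ → (q0, a, $)
  read a, top $: go to q1, push ε → (q1, ε, ε)
All input consumed in state q1 with stack ε.

ε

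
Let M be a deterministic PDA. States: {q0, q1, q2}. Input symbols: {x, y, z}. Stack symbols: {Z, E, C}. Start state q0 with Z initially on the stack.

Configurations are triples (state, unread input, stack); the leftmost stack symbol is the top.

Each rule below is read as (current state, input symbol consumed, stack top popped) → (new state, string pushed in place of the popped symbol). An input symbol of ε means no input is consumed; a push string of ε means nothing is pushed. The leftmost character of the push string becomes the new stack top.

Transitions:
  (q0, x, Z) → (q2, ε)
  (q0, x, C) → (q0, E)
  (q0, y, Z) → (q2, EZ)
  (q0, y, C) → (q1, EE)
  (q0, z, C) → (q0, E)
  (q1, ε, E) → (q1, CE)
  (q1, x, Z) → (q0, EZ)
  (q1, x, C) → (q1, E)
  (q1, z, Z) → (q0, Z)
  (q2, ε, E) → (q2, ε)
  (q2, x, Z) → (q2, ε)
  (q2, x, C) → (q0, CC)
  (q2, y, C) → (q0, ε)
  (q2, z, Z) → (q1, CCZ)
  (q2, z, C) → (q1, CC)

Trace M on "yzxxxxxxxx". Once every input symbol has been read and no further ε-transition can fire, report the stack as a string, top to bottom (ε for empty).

(q0, yzxxxxxxxx, Z)
  read y, top Z: go to q2, push EZ → (q2, zxxxxxxxx, EZ)
  ε-move, top E: go to q2, push ε → (q2, zxxxxxxxx, Z)
  read z, top Z: go to q1, push CCZ → (q1, xxxxxxxx, CCZ)
  read x, top C: go to q1, push E → (q1, xxxxxxx, ECZ)
  ε-move, top E: go to q1, push CE → (q1, xxxxxxx, CECZ)
  read x, top C: go to q1, push E → (q1, xxxxxx, EECZ)
  ε-move, top E: go to q1, push CE → (q1, xxxxxx, CEECZ)
  read x, top C: go to q1, push E → (q1, xxxxx, EEECZ)
  ε-move, top E: go to q1, push CE → (q1, xxxxx, CEEECZ)
  read x, top C: go to q1, push E → (q1, xxxx, EEEECZ)
  ε-move, top E: go to q1, push CE → (q1, xxxx, CEEEECZ)
  read x, top C: go to q1, push E → (q1, xxx, EEEEECZ)
  ε-move, top E: go to q1, push CE → (q1, xxx, CEEEEECZ)
  read x, top C: go to q1, push E → (q1, xx, EEEEEECZ)
  ε-move, top E: go to q1, push CE → (q1, xx, CEEEEEECZ)
  read x, top C: go to q1, push E → (q1, x, EEEEEEECZ)
  ε-move, top E: go to q1, push CE → (q1, x, CEEEEEEECZ)
  read x, top C: go to q1, push E → (q1, ε, EEEEEEEECZ)
  ε-move, top E: go to q1, push CE → (q1, ε, CEEEEEEEECZ)
All input consumed in state q1 with stack CEEEEEEEECZ.

CEEEEEEEECZ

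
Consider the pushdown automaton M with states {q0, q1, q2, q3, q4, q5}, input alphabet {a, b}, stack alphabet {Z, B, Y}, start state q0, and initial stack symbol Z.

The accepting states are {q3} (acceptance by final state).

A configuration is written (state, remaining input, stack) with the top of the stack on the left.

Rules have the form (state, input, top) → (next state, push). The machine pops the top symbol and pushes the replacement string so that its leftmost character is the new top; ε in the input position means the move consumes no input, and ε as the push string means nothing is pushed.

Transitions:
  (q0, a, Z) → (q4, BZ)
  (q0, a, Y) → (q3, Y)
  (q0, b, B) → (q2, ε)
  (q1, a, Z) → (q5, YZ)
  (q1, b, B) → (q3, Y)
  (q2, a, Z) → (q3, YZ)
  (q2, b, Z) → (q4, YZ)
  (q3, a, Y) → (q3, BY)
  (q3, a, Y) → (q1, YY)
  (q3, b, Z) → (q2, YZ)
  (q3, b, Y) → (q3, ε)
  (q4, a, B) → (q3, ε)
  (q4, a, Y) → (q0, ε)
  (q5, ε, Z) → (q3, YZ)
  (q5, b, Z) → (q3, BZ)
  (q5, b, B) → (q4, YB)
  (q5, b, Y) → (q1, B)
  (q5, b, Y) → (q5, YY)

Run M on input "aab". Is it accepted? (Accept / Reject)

No computation consumes all input and reaches a final state.

Reject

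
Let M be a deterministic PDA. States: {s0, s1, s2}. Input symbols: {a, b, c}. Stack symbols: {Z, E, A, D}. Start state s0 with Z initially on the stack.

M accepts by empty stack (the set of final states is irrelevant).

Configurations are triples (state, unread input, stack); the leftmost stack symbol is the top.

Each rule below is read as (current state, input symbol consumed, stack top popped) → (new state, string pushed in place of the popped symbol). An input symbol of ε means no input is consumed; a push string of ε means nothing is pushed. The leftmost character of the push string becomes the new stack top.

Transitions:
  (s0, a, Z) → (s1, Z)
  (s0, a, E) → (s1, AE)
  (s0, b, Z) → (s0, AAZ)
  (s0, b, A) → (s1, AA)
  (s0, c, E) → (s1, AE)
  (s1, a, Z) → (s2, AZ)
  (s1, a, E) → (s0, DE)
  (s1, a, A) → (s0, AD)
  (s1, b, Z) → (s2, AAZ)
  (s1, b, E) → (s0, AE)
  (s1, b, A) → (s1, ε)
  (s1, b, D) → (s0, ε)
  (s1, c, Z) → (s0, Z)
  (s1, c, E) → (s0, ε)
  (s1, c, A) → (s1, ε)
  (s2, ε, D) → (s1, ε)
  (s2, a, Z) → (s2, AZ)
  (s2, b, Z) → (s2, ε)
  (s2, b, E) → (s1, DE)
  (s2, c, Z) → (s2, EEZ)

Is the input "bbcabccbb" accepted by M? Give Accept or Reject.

Reject

(s0, bbcabccbb, Z) ⊢ (s0, bcabccbb, AAZ) ⊢ (s1, cabccbb, AAAZ) ⊢ (s1, abccbb, AAZ) ⊢ (s0, bccbb, ADAZ) ⊢ (s1, ccbb, AADAZ) ⊢ (s1, cbb, ADAZ) ⊢ (s1, bb, DAZ) ⊢ (s0, b, AZ) ⊢ (s1, ε, AAZ)
All input consumed; stack is AAZ, not empty, and no further ε-move applies.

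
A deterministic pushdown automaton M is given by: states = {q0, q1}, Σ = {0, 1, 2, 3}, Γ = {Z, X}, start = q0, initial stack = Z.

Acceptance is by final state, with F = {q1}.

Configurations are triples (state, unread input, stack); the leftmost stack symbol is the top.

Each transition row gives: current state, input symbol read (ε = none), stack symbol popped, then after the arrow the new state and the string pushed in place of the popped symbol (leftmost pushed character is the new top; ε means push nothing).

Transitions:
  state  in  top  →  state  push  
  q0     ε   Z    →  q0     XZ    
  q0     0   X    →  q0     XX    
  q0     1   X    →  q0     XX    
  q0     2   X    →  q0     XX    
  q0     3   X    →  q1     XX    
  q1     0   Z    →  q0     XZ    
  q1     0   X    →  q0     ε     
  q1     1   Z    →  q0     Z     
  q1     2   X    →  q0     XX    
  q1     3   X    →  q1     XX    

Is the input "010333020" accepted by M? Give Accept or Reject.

Reject

(q0, 010333020, Z)
  ε-move, top Z: go to q0, push XZ → (q0, 010333020, XZ)
  read 0, top X: go to q0, push XX → (q0, 10333020, XXZ)
  read 1, top X: go to q0, push XX → (q0, 0333020, XXXZ)
  read 0, top X: go to q0, push XX → (q0, 333020, XXXXZ)
  read 3, top X: go to q1, push XX → (q1, 33020, XXXXXZ)
  read 3, top X: go to q1, push XX → (q1, 3020, XXXXXXZ)
  read 3, top X: go to q1, push XX → (q1, 020, XXXXXXXZ)
  read 0, top X: go to q0, push ε → (q0, 20, XXXXXXZ)
  read 2, top X: go to q0, push XX → (q0, 0, XXXXXXXZ)
  read 0, top X: go to q0, push XX → (q0, ε, XXXXXXXXZ)
All input consumed; state q0 ∉ F and no further ε-move applies.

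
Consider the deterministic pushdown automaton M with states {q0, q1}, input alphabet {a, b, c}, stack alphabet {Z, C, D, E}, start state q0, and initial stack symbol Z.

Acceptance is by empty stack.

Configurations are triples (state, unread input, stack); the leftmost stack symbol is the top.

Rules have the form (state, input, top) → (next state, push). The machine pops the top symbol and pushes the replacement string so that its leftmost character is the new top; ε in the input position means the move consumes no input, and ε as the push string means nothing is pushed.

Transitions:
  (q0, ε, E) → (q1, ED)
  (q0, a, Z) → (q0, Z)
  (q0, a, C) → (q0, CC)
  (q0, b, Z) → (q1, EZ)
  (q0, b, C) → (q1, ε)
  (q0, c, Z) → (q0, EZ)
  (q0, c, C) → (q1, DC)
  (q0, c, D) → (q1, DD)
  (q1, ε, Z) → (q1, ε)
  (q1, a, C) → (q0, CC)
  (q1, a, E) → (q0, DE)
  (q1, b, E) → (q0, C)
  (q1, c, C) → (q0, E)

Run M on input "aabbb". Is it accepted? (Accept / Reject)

Accept

(q0, aabbb, Z)
  read a, top Z: go to q0, push Z → (q0, abbb, Z)
  read a, top Z: go to q0, push Z → (q0, bbb, Z)
  read b, top Z: go to q1, push EZ → (q1, bb, EZ)
  read b, top E: go to q0, push C → (q0, b, CZ)
  read b, top C: go to q1, push ε → (q1, ε, Z)
  ε-move, top Z: go to q1, push ε → (q1, ε, ε)
All input consumed and the stack is empty.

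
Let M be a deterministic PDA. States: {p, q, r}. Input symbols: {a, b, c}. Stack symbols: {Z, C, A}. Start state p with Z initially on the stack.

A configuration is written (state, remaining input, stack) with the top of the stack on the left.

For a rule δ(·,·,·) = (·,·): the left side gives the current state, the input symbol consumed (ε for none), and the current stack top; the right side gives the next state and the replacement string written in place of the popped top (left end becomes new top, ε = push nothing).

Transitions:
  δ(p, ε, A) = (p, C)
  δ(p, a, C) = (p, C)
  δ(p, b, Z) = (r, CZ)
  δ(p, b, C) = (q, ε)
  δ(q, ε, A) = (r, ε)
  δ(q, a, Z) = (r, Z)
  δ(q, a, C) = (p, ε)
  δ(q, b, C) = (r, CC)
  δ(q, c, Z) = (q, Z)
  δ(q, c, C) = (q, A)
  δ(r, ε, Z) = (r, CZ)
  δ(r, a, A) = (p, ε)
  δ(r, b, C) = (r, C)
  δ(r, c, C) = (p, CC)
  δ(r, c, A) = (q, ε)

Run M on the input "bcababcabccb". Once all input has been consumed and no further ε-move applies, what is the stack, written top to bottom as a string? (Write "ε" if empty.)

(p, bcababcabccb, Z)
  read b, top Z: go to r, push CZ → (r, cababcabccb, CZ)
  read c, top C: go to p, push CC → (p, ababcabccb, CCZ)
  read a, top C: go to p, push C → (p, babcabccb, CCZ)
  read b, top C: go to q, push ε → (q, abcabccb, CZ)
  read a, top C: go to p, push ε → (p, bcabccb, Z)
  read b, top Z: go to r, push CZ → (r, cabccb, CZ)
  read c, top C: go to p, push CC → (p, abccb, CCZ)
  read a, top C: go to p, push C → (p, bccb, CCZ)
  read b, top C: go to q, push ε → (q, ccb, CZ)
  read c, top C: go to q, push A → (q, cb, AZ)
  ε-move, top A: go to r, push ε → (r, cb, Z)
  ε-move, top Z: go to r, push CZ → (r, cb, CZ)
  read c, top C: go to p, push CC → (p, b, CCZ)
  read b, top C: go to q, push ε → (q, ε, CZ)
All input consumed in state q with stack CZ.

CZ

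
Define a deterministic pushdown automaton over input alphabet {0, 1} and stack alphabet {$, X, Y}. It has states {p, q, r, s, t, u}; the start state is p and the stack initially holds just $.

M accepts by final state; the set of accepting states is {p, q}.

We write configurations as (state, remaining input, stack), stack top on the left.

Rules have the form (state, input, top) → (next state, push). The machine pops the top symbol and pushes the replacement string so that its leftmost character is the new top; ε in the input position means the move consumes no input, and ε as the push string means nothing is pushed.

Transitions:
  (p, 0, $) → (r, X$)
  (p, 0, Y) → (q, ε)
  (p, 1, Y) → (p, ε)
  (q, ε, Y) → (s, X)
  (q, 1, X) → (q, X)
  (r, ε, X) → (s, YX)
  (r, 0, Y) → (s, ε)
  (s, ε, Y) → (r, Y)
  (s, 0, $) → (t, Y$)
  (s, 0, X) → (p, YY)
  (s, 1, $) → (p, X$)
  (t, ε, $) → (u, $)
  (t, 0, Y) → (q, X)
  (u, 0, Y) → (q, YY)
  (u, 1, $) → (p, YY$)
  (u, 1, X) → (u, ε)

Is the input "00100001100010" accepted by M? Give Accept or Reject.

Reject

(p, 00100001100010, $)
  read 0, top $: go to r, push X$ → (r, 0100001100010, X$)
  ε-move, top X: go to s, push YX → (s, 0100001100010, YX$)
  ε-move, top Y: go to r, push Y → (r, 0100001100010, YX$)
  read 0, top Y: go to s, push ε → (s, 100001100010, X$)
No transition applies at (s, 100001100010, X$); input not fully consumed.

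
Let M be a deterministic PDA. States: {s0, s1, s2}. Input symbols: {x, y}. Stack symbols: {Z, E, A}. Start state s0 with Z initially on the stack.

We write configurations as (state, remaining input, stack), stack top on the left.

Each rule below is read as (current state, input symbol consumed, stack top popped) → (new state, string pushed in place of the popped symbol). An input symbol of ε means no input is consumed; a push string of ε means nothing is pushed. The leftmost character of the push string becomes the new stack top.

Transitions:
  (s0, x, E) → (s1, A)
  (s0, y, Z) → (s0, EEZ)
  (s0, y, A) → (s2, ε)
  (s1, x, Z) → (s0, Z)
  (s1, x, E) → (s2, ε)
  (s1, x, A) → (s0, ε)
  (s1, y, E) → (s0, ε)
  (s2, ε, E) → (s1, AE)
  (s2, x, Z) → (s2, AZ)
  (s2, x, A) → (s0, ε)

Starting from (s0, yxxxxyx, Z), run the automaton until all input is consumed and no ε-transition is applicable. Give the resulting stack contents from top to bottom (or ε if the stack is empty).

AEZ

(s0, yxxxxyx, Z) ⊢ (s0, xxxxyx, EEZ) ⊢ (s1, xxxyx, AEZ) ⊢ (s0, xxyx, EZ) ⊢ (s1, xyx, AZ) ⊢ (s0, yx, Z) ⊢ (s0, x, EEZ) ⊢ (s1, ε, AEZ)
All input consumed in state s1 with stack AEZ.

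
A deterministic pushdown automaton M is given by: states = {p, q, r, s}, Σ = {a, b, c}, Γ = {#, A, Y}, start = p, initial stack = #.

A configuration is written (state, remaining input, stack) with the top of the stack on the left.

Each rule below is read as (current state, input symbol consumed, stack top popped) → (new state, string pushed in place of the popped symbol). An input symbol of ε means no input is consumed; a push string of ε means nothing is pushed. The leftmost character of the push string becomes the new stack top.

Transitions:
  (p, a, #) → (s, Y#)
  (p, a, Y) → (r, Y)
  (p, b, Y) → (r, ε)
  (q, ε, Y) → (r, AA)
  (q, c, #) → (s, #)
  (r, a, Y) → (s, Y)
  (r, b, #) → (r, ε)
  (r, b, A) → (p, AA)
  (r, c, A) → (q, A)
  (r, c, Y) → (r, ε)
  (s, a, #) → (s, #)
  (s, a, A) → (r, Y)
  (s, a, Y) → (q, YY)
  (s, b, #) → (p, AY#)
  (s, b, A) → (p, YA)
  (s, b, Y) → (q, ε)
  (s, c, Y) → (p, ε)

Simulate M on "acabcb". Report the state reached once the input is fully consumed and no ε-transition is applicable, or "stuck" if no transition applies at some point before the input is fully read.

(p, acabcb, #)
  read a, top #: go to s, push Y# → (s, cabcb, Y#)
  read c, top Y: go to p, push ε → (p, abcb, #)
  read a, top #: go to s, push Y# → (s, bcb, Y#)
  read b, top Y: go to q, push ε → (q, cb, #)
  read c, top #: go to s, push # → (s, b, #)
  read b, top #: go to p, push AY# → (p, ε, AY#)
All input consumed; M is in state p.

p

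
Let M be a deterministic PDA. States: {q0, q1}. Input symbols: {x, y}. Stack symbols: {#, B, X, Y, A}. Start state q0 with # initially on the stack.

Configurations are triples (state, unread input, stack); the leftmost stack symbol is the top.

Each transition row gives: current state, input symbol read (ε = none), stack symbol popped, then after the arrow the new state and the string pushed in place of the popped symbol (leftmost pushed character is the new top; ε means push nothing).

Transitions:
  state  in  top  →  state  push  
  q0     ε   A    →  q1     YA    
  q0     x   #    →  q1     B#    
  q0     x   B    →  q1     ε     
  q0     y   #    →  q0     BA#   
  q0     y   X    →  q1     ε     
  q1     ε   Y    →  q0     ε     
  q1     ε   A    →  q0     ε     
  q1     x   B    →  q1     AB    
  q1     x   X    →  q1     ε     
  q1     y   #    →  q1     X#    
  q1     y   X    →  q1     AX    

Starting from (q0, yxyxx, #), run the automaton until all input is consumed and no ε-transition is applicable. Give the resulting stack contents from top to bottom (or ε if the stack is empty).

B#

(q0, yxyxx, #)
  read y, top #: go to q0, push BA# → (q0, xyxx, BA#)
  read x, top B: go to q1, push ε → (q1, yxx, A#)
  ε-move, top A: go to q0, push ε → (q0, yxx, #)
  read y, top #: go to q0, push BA# → (q0, xx, BA#)
  read x, top B: go to q1, push ε → (q1, x, A#)
  ε-move, top A: go to q0, push ε → (q0, x, #)
  read x, top #: go to q1, push B# → (q1, ε, B#)
All input consumed in state q1 with stack B#.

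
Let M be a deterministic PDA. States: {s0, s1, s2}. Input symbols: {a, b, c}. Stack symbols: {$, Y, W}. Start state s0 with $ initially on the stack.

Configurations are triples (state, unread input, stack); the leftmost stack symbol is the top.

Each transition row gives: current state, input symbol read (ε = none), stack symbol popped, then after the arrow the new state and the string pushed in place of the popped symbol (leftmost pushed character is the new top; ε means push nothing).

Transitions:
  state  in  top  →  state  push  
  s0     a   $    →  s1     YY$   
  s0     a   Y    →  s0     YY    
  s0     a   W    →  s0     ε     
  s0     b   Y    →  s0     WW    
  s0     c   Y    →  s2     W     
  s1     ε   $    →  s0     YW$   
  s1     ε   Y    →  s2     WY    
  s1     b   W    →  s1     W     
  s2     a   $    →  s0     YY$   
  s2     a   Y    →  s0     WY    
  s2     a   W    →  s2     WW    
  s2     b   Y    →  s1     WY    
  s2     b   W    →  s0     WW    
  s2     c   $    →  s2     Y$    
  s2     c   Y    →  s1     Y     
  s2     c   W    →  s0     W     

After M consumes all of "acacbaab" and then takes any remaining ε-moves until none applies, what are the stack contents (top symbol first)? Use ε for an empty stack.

WW$

(s0, acacbaab, $)
  read a, top $: go to s1, push YY$ → (s1, cacbaab, YY$)
  ε-move, top Y: go to s2, push WY → (s2, cacbaab, WYY$)
  read c, top W: go to s0, push W → (s0, acbaab, WYY$)
  read a, top W: go to s0, push ε → (s0, cbaab, YY$)
  read c, top Y: go to s2, push W → (s2, baab, WY$)
  read b, top W: go to s0, push WW → (s0, aab, WWY$)
  read a, top W: go to s0, push ε → (s0, ab, WY$)
  read a, top W: go to s0, push ε → (s0, b, Y$)
  read b, top Y: go to s0, push WW → (s0, ε, WW$)
All input consumed in state s0 with stack WW$.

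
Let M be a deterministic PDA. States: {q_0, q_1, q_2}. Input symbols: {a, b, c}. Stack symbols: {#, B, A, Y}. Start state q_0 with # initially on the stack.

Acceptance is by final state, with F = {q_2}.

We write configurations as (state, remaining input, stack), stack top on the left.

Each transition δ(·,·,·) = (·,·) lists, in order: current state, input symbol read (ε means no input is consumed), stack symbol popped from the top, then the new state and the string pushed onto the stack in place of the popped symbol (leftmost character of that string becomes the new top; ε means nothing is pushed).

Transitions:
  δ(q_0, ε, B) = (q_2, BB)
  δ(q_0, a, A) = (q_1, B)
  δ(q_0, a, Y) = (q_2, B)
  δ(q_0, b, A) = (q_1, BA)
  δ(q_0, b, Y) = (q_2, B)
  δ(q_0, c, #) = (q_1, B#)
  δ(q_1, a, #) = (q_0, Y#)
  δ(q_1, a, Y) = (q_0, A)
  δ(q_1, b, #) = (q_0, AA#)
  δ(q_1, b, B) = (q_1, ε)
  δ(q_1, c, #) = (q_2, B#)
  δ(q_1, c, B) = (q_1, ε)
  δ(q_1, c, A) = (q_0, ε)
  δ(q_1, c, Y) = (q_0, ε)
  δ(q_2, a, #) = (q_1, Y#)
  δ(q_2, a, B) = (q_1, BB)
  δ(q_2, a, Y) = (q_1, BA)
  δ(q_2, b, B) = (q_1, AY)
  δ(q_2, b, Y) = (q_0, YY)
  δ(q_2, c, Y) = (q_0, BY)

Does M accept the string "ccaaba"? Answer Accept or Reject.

(q_0, ccaaba, #) ⊢ (q_1, caaba, B#) ⊢ (q_1, aaba, #) ⊢ (q_0, aba, Y#) ⊢ (q_2, ba, B#) ⊢ (q_1, a, AY#)
No transition applies at (q_1, a, AY#); input not fully consumed.

Reject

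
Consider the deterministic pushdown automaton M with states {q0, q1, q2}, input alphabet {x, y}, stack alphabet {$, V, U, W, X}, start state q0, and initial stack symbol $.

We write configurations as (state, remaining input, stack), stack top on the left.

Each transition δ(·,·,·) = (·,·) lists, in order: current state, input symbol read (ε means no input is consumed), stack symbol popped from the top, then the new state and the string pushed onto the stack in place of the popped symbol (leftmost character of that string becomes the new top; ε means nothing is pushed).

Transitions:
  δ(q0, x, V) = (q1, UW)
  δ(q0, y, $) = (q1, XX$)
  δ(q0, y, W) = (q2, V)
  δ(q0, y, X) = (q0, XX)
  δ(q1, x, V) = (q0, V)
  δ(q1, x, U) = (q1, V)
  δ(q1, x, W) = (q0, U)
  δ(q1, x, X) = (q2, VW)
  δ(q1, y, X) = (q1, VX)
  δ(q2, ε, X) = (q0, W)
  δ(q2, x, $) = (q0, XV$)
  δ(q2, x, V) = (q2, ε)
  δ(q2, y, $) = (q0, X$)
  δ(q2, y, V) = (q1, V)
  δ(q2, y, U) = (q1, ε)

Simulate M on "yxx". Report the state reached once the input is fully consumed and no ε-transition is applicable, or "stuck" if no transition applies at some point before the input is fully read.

(q0, yxx, $)
  read y, top $: go to q1, push XX$ → (q1, xx, XX$)
  read x, top X: go to q2, push VW → (q2, x, VWX$)
  read x, top V: go to q2, push ε → (q2, ε, WX$)
All input consumed; M is in state q2.

q2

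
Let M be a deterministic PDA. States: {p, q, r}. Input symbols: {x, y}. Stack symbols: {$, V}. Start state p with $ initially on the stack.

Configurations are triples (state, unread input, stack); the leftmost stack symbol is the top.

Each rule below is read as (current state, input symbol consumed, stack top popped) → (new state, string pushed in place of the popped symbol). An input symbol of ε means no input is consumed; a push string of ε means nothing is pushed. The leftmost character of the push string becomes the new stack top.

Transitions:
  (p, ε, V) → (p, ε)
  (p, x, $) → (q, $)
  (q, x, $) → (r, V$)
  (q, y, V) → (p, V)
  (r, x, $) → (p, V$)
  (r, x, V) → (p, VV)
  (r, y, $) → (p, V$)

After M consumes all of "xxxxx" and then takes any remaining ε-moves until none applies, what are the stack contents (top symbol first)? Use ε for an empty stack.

(p, xxxxx, $) ⊢ (q, xxxx, $) ⊢ (r, xxx, V$) ⊢ (p, xx, VV$) ⊢ (p, xx, V$) ⊢ (p, xx, $) ⊢ (q, x, $) ⊢ (r, ε, V$)
All input consumed in state r with stack V$.

V$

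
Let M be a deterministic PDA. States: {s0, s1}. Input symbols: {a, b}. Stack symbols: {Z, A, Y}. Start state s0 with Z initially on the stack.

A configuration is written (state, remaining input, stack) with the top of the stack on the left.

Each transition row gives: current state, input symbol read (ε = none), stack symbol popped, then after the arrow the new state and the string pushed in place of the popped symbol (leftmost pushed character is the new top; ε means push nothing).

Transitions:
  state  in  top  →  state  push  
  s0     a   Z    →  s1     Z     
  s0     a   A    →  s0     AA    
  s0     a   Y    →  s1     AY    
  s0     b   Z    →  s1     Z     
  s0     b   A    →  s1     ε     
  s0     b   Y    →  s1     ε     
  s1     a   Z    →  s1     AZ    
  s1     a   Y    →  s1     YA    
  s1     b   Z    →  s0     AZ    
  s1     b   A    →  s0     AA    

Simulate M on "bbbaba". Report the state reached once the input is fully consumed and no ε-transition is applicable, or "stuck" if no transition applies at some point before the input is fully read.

s0

(s0, bbbaba, Z)
  read b, top Z: go to s1, push Z → (s1, bbaba, Z)
  read b, top Z: go to s0, push AZ → (s0, baba, AZ)
  read b, top A: go to s1, push ε → (s1, aba, Z)
  read a, top Z: go to s1, push AZ → (s1, ba, AZ)
  read b, top A: go to s0, push AA → (s0, a, AAZ)
  read a, top A: go to s0, push AA → (s0, ε, AAAZ)
All input consumed; M is in state s0.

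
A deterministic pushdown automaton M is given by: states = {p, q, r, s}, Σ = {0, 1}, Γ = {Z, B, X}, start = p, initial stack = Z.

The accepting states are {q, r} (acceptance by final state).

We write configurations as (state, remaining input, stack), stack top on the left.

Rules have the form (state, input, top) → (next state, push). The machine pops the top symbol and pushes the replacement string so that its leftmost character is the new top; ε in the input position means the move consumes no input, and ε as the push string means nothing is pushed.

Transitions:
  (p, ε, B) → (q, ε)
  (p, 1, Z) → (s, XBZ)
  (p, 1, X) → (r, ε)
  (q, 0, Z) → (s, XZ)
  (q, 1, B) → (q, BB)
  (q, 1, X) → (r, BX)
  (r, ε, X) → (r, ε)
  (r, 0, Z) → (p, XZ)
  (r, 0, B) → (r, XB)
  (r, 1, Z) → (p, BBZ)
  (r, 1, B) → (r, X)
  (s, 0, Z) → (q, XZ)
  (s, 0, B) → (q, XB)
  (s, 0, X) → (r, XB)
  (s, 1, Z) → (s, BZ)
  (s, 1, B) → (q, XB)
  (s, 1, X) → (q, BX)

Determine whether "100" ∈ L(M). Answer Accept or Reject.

Accept

(p, 100, Z)
  read 1, top Z: go to s, push XBZ → (s, 00, XBZ)
  read 0, top X: go to r, push XB → (r, 0, XBBZ)
  ε-move, top X: go to r, push ε → (r, 0, BBZ)
  read 0, top B: go to r, push XB → (r, ε, XBBZ)
All input consumed; state r ∈ F.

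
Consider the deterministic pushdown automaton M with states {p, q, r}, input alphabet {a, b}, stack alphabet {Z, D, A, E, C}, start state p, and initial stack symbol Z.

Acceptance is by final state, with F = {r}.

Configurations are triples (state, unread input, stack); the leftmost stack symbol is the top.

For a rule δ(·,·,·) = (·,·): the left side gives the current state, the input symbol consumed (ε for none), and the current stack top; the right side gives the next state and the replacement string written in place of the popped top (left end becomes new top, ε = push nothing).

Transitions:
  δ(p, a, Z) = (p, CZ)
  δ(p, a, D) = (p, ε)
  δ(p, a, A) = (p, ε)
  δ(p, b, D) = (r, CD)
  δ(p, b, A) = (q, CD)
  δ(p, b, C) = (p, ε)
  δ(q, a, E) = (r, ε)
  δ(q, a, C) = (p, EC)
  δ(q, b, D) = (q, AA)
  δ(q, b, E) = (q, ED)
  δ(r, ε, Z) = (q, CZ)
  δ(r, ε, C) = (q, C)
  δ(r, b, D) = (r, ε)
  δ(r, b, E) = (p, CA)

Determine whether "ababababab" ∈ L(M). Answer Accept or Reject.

Reject

(p, ababababab, Z)
  read a, top Z: go to p, push CZ → (p, babababab, CZ)
  read b, top C: go to p, push ε → (p, abababab, Z)
  read a, top Z: go to p, push CZ → (p, bababab, CZ)
  read b, top C: go to p, push ε → (p, ababab, Z)
  read a, top Z: go to p, push CZ → (p, babab, CZ)
  read b, top C: go to p, push ε → (p, abab, Z)
  read a, top Z: go to p, push CZ → (p, bab, CZ)
  read b, top C: go to p, push ε → (p, ab, Z)
  read a, top Z: go to p, push CZ → (p, b, CZ)
  read b, top C: go to p, push ε → (p, ε, Z)
All input consumed; state p ∉ F and no further ε-move applies.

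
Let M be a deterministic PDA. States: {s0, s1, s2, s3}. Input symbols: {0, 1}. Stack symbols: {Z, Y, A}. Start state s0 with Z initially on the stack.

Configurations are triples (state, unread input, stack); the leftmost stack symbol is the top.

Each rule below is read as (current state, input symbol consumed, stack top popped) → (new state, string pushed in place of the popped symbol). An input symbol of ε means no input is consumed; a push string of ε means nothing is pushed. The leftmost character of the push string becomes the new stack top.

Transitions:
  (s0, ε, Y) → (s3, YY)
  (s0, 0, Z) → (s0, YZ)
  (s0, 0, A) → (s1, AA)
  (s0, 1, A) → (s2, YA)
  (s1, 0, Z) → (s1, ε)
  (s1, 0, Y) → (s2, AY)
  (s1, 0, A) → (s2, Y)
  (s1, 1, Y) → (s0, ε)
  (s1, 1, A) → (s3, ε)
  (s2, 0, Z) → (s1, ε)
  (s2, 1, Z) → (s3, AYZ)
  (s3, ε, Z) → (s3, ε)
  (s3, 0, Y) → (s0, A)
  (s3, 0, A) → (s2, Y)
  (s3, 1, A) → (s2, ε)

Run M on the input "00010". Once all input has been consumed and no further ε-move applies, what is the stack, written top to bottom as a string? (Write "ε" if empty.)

(s0, 00010, Z)
  read 0, top Z: go to s0, push YZ → (s0, 0010, YZ)
  ε-move, top Y: go to s3, push YY → (s3, 0010, YYZ)
  read 0, top Y: go to s0, push A → (s0, 010, AYZ)
  read 0, top A: go to s1, push AA → (s1, 10, AAYZ)
  read 1, top A: go to s3, push ε → (s3, 0, AYZ)
  read 0, top A: go to s2, push Y → (s2, ε, YYZ)
All input consumed in state s2 with stack YYZ.

YYZ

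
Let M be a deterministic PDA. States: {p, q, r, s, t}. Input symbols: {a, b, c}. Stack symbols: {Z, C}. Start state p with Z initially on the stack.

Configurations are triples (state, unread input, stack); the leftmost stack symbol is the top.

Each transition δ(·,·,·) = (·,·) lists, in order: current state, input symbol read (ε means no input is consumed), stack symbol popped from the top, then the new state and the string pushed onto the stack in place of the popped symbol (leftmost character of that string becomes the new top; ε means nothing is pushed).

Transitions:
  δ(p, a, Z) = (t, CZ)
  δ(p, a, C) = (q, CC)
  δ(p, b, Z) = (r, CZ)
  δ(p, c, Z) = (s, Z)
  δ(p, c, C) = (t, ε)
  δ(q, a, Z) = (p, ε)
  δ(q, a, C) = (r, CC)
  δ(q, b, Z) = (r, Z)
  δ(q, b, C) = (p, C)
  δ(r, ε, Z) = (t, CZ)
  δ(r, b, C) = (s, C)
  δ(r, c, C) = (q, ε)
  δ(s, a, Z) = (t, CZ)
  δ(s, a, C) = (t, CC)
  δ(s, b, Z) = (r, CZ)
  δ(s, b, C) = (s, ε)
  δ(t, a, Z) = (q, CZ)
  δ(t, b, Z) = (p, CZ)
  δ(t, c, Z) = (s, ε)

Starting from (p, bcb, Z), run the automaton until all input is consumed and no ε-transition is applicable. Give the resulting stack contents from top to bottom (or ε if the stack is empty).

(p, bcb, Z)
  read b, top Z: go to r, push CZ → (r, cb, CZ)
  read c, top C: go to q, push ε → (q, b, Z)
  read b, top Z: go to r, push Z → (r, ε, Z)
  ε-move, top Z: go to t, push CZ → (t, ε, CZ)
All input consumed in state t with stack CZ.

CZ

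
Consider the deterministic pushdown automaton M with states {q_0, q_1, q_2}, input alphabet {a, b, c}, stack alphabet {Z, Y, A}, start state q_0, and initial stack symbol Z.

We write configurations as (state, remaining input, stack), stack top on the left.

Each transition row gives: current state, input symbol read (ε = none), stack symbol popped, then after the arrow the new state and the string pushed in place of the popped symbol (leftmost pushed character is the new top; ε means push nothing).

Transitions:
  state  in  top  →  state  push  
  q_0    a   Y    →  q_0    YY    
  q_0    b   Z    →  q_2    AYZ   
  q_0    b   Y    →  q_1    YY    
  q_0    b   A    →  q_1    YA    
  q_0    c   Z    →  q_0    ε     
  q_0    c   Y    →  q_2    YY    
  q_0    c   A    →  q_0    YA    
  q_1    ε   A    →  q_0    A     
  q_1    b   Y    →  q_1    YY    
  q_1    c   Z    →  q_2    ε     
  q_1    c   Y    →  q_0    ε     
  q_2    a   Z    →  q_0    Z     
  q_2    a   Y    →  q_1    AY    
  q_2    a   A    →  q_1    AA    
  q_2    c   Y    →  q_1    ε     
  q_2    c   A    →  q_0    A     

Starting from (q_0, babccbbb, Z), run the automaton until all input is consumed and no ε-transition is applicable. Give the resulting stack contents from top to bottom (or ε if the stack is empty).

YYYYAAYZ

(q_0, babccbbb, Z)
  read b, top Z: go to q_2, push AYZ → (q_2, abccbbb, AYZ)
  read a, top A: go to q_1, push AA → (q_1, bccbbb, AAYZ)
  ε-move, top A: go to q_0, push A → (q_0, bccbbb, AAYZ)
  read b, top A: go to q_1, push YA → (q_1, ccbbb, YAAYZ)
  read c, top Y: go to q_0, push ε → (q_0, cbbb, AAYZ)
  read c, top A: go to q_0, push YA → (q_0, bbb, YAAYZ)
  read b, top Y: go to q_1, push YY → (q_1, bb, YYAAYZ)
  read b, top Y: go to q_1, push YY → (q_1, b, YYYAAYZ)
  read b, top Y: go to q_1, push YY → (q_1, ε, YYYYAAYZ)
All input consumed in state q_1 with stack YYYYAAYZ.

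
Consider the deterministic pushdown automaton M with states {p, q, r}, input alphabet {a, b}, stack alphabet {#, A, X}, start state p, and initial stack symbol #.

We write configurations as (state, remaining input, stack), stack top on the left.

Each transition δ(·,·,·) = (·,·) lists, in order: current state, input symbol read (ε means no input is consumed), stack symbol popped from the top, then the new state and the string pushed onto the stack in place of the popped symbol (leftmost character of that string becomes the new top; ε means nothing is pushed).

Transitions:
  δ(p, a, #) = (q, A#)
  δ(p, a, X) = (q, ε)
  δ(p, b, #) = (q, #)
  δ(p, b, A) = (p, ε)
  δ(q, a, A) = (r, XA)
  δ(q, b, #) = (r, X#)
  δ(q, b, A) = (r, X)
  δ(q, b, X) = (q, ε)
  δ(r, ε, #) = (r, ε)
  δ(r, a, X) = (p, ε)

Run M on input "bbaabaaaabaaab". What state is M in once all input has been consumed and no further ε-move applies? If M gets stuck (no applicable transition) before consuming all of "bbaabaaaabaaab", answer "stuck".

p

(p, bbaabaaaabaaab, #) ⊢ (q, baabaaaabaaab, #) ⊢ (r, aabaaaabaaab, X#) ⊢ (p, abaaaabaaab, #) ⊢ (q, baaaabaaab, A#) ⊢ (r, aaaabaaab, X#) ⊢ (p, aaabaaab, #) ⊢ (q, aabaaab, A#) ⊢ (r, abaaab, XA#) ⊢ (p, baaab, A#) ⊢ (p, aaab, #) ⊢ (q, aab, A#) ⊢ (r, ab, XA#) ⊢ (p, b, A#) ⊢ (p, ε, #)
All input consumed; M is in state p.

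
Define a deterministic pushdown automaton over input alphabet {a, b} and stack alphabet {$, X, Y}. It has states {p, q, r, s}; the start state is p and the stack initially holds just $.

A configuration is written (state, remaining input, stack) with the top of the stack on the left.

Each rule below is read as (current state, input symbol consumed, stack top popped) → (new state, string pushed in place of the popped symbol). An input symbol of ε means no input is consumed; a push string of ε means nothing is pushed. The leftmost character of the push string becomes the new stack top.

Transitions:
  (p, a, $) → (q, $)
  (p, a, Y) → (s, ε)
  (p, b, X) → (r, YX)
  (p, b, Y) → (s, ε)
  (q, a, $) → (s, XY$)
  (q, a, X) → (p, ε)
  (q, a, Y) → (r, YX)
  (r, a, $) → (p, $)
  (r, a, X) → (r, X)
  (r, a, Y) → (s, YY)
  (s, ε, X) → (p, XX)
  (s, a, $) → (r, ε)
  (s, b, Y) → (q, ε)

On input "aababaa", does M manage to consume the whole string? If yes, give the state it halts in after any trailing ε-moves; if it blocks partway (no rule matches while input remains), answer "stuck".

s

(p, aababaa, $) ⊢ (q, ababaa, $) ⊢ (s, babaa, XY$) ⊢ (p, babaa, XXY$) ⊢ (r, abaa, YXXY$) ⊢ (s, baa, YYXXY$) ⊢ (q, aa, YXXY$) ⊢ (r, a, YXXXY$) ⊢ (s, ε, YYXXXY$)
All input consumed; M is in state s.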